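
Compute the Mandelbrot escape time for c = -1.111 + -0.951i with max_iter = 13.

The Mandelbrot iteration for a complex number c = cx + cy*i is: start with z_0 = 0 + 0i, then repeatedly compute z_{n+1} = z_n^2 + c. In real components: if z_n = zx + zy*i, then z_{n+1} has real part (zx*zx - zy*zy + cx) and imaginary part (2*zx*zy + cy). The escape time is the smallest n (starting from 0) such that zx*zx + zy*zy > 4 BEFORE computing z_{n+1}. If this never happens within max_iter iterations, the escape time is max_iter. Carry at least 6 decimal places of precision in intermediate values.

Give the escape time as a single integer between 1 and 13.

Answer: 3

Derivation:
z_0 = 0 + 0i, c = -1.1110 + -0.9510i
Iter 1: z = -1.1110 + -0.9510i, |z|^2 = 2.1387
Iter 2: z = -0.7811 + 1.1621i, |z|^2 = 1.9606
Iter 3: z = -1.8514 + -2.7664i, |z|^2 = 11.0809
Escaped at iteration 3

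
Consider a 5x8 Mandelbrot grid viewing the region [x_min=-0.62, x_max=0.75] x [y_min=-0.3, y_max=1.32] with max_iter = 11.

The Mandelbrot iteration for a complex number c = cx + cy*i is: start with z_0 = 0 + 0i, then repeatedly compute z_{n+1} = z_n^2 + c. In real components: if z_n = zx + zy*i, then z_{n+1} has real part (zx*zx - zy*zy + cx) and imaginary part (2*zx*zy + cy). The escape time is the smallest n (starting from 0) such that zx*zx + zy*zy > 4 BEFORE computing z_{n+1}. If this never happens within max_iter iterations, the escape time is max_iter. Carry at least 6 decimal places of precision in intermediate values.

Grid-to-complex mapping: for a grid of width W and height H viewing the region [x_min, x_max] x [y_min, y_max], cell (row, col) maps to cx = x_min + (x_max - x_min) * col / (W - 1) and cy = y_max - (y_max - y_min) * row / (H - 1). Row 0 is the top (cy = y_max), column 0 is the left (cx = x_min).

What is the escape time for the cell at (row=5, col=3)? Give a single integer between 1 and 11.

Answer: 11

Derivation:
z_0 = 0 + 0i, c = 0.4075 + 0.1629i
Iter 1: z = 0.4075 + 0.1629i, |z|^2 = 0.1926
Iter 2: z = 0.5470 + 0.2956i, |z|^2 = 0.3866
Iter 3: z = 0.6194 + 0.4862i, |z|^2 = 0.6201
Iter 4: z = 0.5547 + 0.7652i, |z|^2 = 0.8932
Iter 5: z = 0.1297 + 1.0117i, |z|^2 = 1.0404
Iter 6: z = -0.5993 + 0.4252i, |z|^2 = 0.5400
Iter 7: z = 0.5859 + -0.3468i, |z|^2 = 0.4635
Iter 8: z = 0.6305 + -0.2435i, |z|^2 = 0.4568
Iter 9: z = 0.7457 + -0.1442i, |z|^2 = 0.5769
Iter 10: z = 0.9428 + -0.0523i, |z|^2 = 0.8915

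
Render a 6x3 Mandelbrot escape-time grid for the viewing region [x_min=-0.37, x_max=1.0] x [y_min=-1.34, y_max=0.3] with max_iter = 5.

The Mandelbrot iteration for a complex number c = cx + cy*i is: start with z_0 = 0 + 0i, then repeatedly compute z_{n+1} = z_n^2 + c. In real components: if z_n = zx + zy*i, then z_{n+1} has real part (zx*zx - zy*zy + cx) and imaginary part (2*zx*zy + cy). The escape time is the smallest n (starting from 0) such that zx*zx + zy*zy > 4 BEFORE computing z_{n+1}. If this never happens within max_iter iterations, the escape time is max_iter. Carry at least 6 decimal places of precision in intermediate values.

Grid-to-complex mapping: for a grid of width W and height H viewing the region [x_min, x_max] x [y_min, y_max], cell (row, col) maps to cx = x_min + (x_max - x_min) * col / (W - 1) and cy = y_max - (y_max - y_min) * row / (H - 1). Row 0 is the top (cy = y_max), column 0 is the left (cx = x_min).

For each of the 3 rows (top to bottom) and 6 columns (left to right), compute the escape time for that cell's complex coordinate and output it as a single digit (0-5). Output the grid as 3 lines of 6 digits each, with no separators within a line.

Answer: 555532
555532
222222

Derivation:
(row=0, col=0): c = -0.3700 + 0.3000i → escape time 5
(row=0, col=1): c = -0.0960 + 0.3000i → escape time 5
(row=0, col=2): c = 0.1780 + 0.3000i → escape time 5
(row=0, col=3): c = 0.4520 + 0.3000i → escape time 5
(row=0, col=4): c = 0.7260 + 0.3000i → escape time 3
(row=0, col=5): c = 1.0000 + 0.3000i → escape time 2
(row=1, col=0): c = -0.3700 + -0.5200i → escape time 5
(row=1, col=1): c = -0.0960 + -0.5200i → escape time 5
(row=1, col=2): c = 0.1780 + -0.5200i → escape time 5
(row=1, col=3): c = 0.4520 + -0.5200i → escape time 5
(row=1, col=4): c = 0.7260 + -0.5200i → escape time 3
(row=1, col=5): c = 1.0000 + -0.5200i → escape time 2
(row=2, col=0): c = -0.3700 + -1.3400i → escape time 2
(row=2, col=1): c = -0.0960 + -1.3400i → escape time 2
(row=2, col=2): c = 0.1780 + -1.3400i → escape time 2
(row=2, col=3): c = 0.4520 + -1.3400i → escape time 2
(row=2, col=4): c = 0.7260 + -1.3400i → escape time 2
(row=2, col=5): c = 1.0000 + -1.3400i → escape time 2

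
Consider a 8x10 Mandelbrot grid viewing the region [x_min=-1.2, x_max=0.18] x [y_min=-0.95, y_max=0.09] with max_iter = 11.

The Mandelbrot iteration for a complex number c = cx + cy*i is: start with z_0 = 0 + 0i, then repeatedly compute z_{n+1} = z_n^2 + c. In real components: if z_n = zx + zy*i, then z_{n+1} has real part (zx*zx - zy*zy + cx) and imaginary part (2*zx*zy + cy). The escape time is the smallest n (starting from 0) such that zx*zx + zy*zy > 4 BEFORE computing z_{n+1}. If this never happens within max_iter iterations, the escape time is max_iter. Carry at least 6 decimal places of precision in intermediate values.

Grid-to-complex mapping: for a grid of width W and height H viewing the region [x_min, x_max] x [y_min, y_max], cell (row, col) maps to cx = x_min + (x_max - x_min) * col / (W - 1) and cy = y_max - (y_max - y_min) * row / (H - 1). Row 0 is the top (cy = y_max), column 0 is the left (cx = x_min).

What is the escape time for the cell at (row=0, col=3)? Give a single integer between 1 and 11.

z_0 = 0 + 0i, c = -0.6086 + 0.0900i
Iter 1: z = -0.6086 + 0.0900i, |z|^2 = 0.3785
Iter 2: z = -0.2463 + -0.0195i, |z|^2 = 0.0611
Iter 3: z = -0.5483 + 0.0996i, |z|^2 = 0.3105
Iter 4: z = -0.3179 + -0.0192i, |z|^2 = 0.1014
Iter 5: z = -0.5079 + 0.1022i, |z|^2 = 0.2684
Iter 6: z = -0.3611 + -0.0139i, |z|^2 = 0.1306
Iter 7: z = -0.4784 + 0.1000i, |z|^2 = 0.2389
Iter 8: z = -0.3897 + -0.0057i, |z|^2 = 0.1519
Iter 9: z = -0.4567 + 0.0944i, |z|^2 = 0.2175
Iter 10: z = -0.4089 + 0.0037i, |z|^2 = 0.1672

Answer: 11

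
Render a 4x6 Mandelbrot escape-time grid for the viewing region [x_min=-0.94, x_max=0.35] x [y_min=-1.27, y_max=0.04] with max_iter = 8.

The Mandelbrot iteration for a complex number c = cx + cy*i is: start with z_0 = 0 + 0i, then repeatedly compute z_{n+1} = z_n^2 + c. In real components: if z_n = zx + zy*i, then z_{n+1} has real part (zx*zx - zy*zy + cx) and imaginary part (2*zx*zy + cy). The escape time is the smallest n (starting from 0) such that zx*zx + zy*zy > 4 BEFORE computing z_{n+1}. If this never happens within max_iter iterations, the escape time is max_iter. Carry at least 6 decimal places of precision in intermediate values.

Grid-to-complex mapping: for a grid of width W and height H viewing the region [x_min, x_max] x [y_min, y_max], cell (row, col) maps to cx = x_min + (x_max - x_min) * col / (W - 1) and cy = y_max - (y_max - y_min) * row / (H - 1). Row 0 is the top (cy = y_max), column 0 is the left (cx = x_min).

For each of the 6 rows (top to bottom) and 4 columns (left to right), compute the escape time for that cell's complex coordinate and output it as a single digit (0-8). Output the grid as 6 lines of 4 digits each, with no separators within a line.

Answer: 8888
8888
5888
4685
3483
2332

Derivation:
(row=0, col=0): c = -0.9400 + 0.0400i → escape time 8
(row=0, col=1): c = -0.5100 + 0.0400i → escape time 8
(row=0, col=2): c = -0.0800 + 0.0400i → escape time 8
(row=0, col=3): c = 0.3500 + 0.0400i → escape time 8
(row=1, col=0): c = -0.9400 + -0.2220i → escape time 8
(row=1, col=1): c = -0.5100 + -0.2220i → escape time 8
(row=1, col=2): c = -0.0800 + -0.2220i → escape time 8
(row=1, col=3): c = 0.3500 + -0.2220i → escape time 8
(row=2, col=0): c = -0.9400 + -0.4840i → escape time 5
(row=2, col=1): c = -0.5100 + -0.4840i → escape time 8
(row=2, col=2): c = -0.0800 + -0.4840i → escape time 8
(row=2, col=3): c = 0.3500 + -0.4840i → escape time 8
(row=3, col=0): c = -0.9400 + -0.7460i → escape time 4
(row=3, col=1): c = -0.5100 + -0.7460i → escape time 6
(row=3, col=2): c = -0.0800 + -0.7460i → escape time 8
(row=3, col=3): c = 0.3500 + -0.7460i → escape time 5
(row=4, col=0): c = -0.9400 + -1.0080i → escape time 3
(row=4, col=1): c = -0.5100 + -1.0080i → escape time 4
(row=4, col=2): c = -0.0800 + -1.0080i → escape time 8
(row=4, col=3): c = 0.3500 + -1.0080i → escape time 3
(row=5, col=0): c = -0.9400 + -1.2700i → escape time 2
(row=5, col=1): c = -0.5100 + -1.2700i → escape time 3
(row=5, col=2): c = -0.0800 + -1.2700i → escape time 3
(row=5, col=3): c = 0.3500 + -1.2700i → escape time 2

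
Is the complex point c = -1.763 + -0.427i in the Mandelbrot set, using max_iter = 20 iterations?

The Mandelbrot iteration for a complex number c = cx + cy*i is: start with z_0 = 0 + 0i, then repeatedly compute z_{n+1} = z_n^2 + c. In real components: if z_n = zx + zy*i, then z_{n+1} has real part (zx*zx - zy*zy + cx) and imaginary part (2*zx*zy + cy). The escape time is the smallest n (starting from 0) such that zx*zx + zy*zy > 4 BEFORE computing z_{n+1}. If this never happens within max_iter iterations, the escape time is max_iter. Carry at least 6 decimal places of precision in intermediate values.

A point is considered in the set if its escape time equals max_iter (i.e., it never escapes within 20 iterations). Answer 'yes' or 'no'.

z_0 = 0 + 0i, c = -1.7630 + -0.4270i
Iter 1: z = -1.7630 + -0.4270i, |z|^2 = 3.2905
Iter 2: z = 1.1628 + 1.0786i, |z|^2 = 2.5156
Iter 3: z = -1.5742 + 2.0815i, |z|^2 = 6.8106
Escaped at iteration 3

Answer: no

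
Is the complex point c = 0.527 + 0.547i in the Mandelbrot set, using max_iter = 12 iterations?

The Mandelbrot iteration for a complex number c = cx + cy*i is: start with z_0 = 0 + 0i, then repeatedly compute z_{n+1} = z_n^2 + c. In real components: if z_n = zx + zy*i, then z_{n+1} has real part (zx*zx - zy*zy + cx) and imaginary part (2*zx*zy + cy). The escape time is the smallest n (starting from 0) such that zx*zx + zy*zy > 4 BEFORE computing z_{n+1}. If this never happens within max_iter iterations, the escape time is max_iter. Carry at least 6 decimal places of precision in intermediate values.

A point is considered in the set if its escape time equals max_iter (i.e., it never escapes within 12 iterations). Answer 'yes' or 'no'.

z_0 = 0 + 0i, c = 0.5270 + 0.5470i
Iter 1: z = 0.5270 + 0.5470i, |z|^2 = 0.5769
Iter 2: z = 0.5055 + 1.1235i, |z|^2 = 1.5179
Iter 3: z = -0.4798 + 1.6829i, |z|^2 = 3.0625
Iter 4: z = -2.0751 + -1.0679i, |z|^2 = 5.4465
Escaped at iteration 4

Answer: no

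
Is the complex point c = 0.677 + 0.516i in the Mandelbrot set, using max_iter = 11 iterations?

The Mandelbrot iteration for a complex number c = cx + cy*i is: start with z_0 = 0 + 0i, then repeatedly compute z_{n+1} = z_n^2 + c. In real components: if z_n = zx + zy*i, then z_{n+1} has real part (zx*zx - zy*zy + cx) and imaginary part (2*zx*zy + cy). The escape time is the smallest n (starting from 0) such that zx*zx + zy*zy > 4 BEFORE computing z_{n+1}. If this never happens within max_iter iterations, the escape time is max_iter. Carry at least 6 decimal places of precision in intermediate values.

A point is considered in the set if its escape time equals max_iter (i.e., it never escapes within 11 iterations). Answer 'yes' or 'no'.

Answer: no

Derivation:
z_0 = 0 + 0i, c = 0.6770 + 0.5160i
Iter 1: z = 0.6770 + 0.5160i, |z|^2 = 0.7246
Iter 2: z = 0.8691 + 1.2147i, |z|^2 = 2.2307
Iter 3: z = -0.0431 + 2.6273i, |z|^2 = 6.9044
Escaped at iteration 3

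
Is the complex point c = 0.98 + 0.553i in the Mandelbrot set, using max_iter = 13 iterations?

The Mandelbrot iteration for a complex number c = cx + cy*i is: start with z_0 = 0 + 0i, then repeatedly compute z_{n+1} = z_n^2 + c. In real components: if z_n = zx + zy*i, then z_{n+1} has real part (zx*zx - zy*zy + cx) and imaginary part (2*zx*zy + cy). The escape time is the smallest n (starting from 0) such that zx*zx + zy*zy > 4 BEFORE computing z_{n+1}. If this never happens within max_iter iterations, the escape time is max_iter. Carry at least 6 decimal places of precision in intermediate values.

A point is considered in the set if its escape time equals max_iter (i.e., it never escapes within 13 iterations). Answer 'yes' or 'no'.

Answer: no

Derivation:
z_0 = 0 + 0i, c = 0.9800 + 0.5530i
Iter 1: z = 0.9800 + 0.5530i, |z|^2 = 1.2662
Iter 2: z = 1.6346 + 1.6369i, |z|^2 = 5.3513
Escaped at iteration 2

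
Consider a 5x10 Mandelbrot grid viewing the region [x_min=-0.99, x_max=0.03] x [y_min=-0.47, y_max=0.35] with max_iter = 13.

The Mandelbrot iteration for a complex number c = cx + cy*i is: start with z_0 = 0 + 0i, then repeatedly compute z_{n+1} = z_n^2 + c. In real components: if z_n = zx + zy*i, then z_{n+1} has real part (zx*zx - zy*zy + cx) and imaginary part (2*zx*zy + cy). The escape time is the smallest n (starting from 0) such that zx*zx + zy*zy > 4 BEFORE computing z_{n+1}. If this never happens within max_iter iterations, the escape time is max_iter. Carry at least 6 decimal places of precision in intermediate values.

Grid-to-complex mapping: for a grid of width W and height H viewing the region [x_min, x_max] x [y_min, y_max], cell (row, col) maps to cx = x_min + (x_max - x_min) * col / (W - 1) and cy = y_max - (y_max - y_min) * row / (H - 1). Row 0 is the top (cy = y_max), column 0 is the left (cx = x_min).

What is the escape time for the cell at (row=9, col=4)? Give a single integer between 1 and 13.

Answer: 13

Derivation:
z_0 = 0 + 0i, c = 0.0300 + -0.4700i
Iter 1: z = 0.0300 + -0.4700i, |z|^2 = 0.2218
Iter 2: z = -0.1900 + -0.4982i, |z|^2 = 0.2843
Iter 3: z = -0.1821 + -0.2807i, |z|^2 = 0.1119
Iter 4: z = -0.0156 + -0.3678i, |z|^2 = 0.1355
Iter 5: z = -0.1050 + -0.4585i, |z|^2 = 0.2213
Iter 6: z = -0.1692 + -0.3737i, |z|^2 = 0.1683
Iter 7: z = -0.0810 + -0.3435i, |z|^2 = 0.1246
Iter 8: z = -0.0815 + -0.4143i, |z|^2 = 0.1783
Iter 9: z = -0.1350 + -0.4025i, |z|^2 = 0.1802
Iter 10: z = -0.1138 + -0.3613i, |z|^2 = 0.1435
Iter 11: z = -0.0876 + -0.3878i, |z|^2 = 0.1581
Iter 12: z = -0.1127 + -0.4021i, |z|^2 = 0.1744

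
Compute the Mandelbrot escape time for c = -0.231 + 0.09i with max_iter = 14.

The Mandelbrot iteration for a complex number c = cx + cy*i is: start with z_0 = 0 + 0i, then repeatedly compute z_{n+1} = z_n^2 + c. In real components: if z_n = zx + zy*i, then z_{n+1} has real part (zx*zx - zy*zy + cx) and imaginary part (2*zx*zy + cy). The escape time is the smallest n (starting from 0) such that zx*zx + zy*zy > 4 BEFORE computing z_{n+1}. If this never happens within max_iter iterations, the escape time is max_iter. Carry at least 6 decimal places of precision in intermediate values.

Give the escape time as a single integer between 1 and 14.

Answer: 14

Derivation:
z_0 = 0 + 0i, c = -0.2310 + 0.0900i
Iter 1: z = -0.2310 + 0.0900i, |z|^2 = 0.0615
Iter 2: z = -0.1857 + 0.0484i, |z|^2 = 0.0368
Iter 3: z = -0.1988 + 0.0720i, |z|^2 = 0.0447
Iter 4: z = -0.1966 + 0.0614i, |z|^2 = 0.0424
Iter 5: z = -0.1961 + 0.0659i, |z|^2 = 0.0428
Iter 6: z = -0.1969 + 0.0642i, |z|^2 = 0.0429
Iter 7: z = -0.1964 + 0.0647i, |z|^2 = 0.0427
Iter 8: z = -0.1966 + 0.0646i, |z|^2 = 0.0428
Iter 9: z = -0.1965 + 0.0646i, |z|^2 = 0.0428
Iter 10: z = -0.1966 + 0.0646i, |z|^2 = 0.0428
Iter 11: z = -0.1965 + 0.0646i, |z|^2 = 0.0428
Iter 12: z = -0.1965 + 0.0646i, |z|^2 = 0.0428
Iter 13: z = -0.1965 + 0.0646i, |z|^2 = 0.0428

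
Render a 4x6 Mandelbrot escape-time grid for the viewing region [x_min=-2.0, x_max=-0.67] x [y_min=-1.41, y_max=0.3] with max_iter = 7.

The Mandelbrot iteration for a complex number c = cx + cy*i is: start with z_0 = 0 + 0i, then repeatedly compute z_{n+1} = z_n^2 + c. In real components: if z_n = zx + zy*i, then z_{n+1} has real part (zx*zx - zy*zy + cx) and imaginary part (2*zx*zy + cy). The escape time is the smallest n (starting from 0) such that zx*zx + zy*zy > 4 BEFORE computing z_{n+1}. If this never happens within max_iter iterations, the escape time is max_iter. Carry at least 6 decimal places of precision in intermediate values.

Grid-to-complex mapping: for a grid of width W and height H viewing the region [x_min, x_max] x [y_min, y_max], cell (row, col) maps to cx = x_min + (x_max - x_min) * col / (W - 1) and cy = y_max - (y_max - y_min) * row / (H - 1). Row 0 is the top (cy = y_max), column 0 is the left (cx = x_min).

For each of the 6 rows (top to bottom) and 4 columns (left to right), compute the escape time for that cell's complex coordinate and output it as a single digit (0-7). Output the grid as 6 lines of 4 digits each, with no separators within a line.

Answer: 1477
1777
1477
1335
1233
1122

Derivation:
(row=0, col=0): c = -2.0000 + 0.3000i → escape time 1
(row=0, col=1): c = -1.5567 + 0.3000i → escape time 4
(row=0, col=2): c = -1.1133 + 0.3000i → escape time 7
(row=0, col=3): c = -0.6700 + 0.3000i → escape time 7
(row=1, col=0): c = -2.0000 + -0.0420i → escape time 1
(row=1, col=1): c = -1.5567 + -0.0420i → escape time 7
(row=1, col=2): c = -1.1133 + -0.0420i → escape time 7
(row=1, col=3): c = -0.6700 + -0.0420i → escape time 7
(row=2, col=0): c = -2.0000 + -0.3840i → escape time 1
(row=2, col=1): c = -1.5567 + -0.3840i → escape time 4
(row=2, col=2): c = -1.1133 + -0.3840i → escape time 7
(row=2, col=3): c = -0.6700 + -0.3840i → escape time 7
(row=3, col=0): c = -2.0000 + -0.7260i → escape time 1
(row=3, col=1): c = -1.5567 + -0.7260i → escape time 3
(row=3, col=2): c = -1.1133 + -0.7260i → escape time 3
(row=3, col=3): c = -0.6700 + -0.7260i → escape time 5
(row=4, col=0): c = -2.0000 + -1.0680i → escape time 1
(row=4, col=1): c = -1.5567 + -1.0680i → escape time 2
(row=4, col=2): c = -1.1133 + -1.0680i → escape time 3
(row=4, col=3): c = -0.6700 + -1.0680i → escape time 3
(row=5, col=0): c = -2.0000 + -1.4100i → escape time 1
(row=5, col=1): c = -1.5567 + -1.4100i → escape time 1
(row=5, col=2): c = -1.1133 + -1.4100i → escape time 2
(row=5, col=3): c = -0.6700 + -1.4100i → escape time 2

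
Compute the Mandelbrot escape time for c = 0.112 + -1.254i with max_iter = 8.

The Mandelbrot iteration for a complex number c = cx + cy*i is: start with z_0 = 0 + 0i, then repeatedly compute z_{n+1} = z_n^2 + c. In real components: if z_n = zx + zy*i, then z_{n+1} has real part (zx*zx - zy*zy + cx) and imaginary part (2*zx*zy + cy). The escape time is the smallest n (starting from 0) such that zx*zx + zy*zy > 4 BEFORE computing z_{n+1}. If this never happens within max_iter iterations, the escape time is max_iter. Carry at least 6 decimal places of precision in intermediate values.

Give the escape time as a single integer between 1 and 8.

z_0 = 0 + 0i, c = 0.1120 + -1.2540i
Iter 1: z = 0.1120 + -1.2540i, |z|^2 = 1.5851
Iter 2: z = -1.4480 + -1.5349i, |z|^2 = 4.4525
Escaped at iteration 2

Answer: 2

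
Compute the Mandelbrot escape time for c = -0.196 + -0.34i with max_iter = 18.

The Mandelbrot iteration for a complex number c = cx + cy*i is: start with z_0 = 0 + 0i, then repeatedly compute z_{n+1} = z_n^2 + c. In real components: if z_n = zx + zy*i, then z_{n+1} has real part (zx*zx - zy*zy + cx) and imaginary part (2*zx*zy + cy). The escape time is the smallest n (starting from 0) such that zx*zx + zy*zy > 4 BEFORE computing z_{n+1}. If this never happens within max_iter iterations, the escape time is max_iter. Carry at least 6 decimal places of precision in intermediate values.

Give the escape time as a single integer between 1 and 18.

z_0 = 0 + 0i, c = -0.1960 + -0.3400i
Iter 1: z = -0.1960 + -0.3400i, |z|^2 = 0.1540
Iter 2: z = -0.2732 + -0.2067i, |z|^2 = 0.1174
Iter 3: z = -0.1641 + -0.2271i, |z|^2 = 0.0785
Iter 4: z = -0.2206 + -0.2655i, |z|^2 = 0.1192
Iter 5: z = -0.2178 + -0.2229i, |z|^2 = 0.0971
Iter 6: z = -0.1982 + -0.2429i, |z|^2 = 0.0983
Iter 7: z = -0.2157 + -0.2437i, |z|^2 = 0.1059
Iter 8: z = -0.2089 + -0.2349i, |z|^2 = 0.0988
Iter 9: z = -0.2075 + -0.2419i, |z|^2 = 0.1016
Iter 10: z = -0.2114 + -0.2396i, |z|^2 = 0.1021
Iter 11: z = -0.2087 + -0.2387i, |z|^2 = 0.1005
Iter 12: z = -0.2094 + -0.2404i, |z|^2 = 0.1016
Iter 13: z = -0.2099 + -0.2393i, |z|^2 = 0.1013
Iter 14: z = -0.2092 + -0.2395i, |z|^2 = 0.1011
Iter 15: z = -0.2096 + -0.2398i, |z|^2 = 0.1014
Iter 16: z = -0.2096 + -0.2395i, |z|^2 = 0.1013
Iter 17: z = -0.2094 + -0.2396i, |z|^2 = 0.1013

Answer: 18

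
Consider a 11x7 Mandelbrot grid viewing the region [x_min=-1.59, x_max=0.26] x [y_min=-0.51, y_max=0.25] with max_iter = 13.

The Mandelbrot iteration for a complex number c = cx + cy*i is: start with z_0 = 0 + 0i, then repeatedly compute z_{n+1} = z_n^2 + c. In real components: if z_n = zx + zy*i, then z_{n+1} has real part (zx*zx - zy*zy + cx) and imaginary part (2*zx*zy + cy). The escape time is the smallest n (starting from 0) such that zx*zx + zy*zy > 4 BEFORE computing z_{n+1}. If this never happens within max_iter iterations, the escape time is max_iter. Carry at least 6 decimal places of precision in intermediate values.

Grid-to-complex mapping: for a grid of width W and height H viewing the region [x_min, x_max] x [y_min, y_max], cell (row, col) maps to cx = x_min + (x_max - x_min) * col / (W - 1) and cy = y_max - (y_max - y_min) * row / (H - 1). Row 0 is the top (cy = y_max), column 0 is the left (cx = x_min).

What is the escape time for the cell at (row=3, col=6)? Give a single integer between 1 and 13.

Answer: 13

Derivation:
z_0 = 0 + 0i, c = -0.4800 + -0.1300i
Iter 1: z = -0.4800 + -0.1300i, |z|^2 = 0.2473
Iter 2: z = -0.2665 + -0.0052i, |z|^2 = 0.0710
Iter 3: z = -0.4090 + -0.1272i, |z|^2 = 0.1835
Iter 4: z = -0.3289 + -0.0259i, |z|^2 = 0.1088
Iter 5: z = -0.3725 + -0.1129i, |z|^2 = 0.1515
Iter 6: z = -0.3540 + -0.0459i, |z|^2 = 0.1274
Iter 7: z = -0.3568 + -0.0975i, |z|^2 = 0.1368
Iter 8: z = -0.3622 + -0.0604i, |z|^2 = 0.1349
Iter 9: z = -0.3524 + -0.0862i, |z|^2 = 0.1317
Iter 10: z = -0.3632 + -0.0692i, |z|^2 = 0.1367
Iter 11: z = -0.3529 + -0.0797i, |z|^2 = 0.1309
Iter 12: z = -0.3618 + -0.0737i, |z|^2 = 0.1364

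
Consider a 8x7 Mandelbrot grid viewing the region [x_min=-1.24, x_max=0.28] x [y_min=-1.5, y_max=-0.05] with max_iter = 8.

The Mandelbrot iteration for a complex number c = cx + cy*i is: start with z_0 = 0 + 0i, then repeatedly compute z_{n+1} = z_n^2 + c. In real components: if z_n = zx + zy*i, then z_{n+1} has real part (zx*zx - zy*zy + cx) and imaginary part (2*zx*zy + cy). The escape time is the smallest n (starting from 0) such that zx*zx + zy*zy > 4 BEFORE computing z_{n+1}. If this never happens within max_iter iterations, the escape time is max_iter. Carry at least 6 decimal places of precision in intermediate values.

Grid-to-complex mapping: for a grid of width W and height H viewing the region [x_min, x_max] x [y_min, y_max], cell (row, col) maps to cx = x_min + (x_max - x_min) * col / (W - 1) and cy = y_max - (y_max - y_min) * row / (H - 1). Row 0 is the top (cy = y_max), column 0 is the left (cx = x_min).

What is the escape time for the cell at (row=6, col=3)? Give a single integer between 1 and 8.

z_0 = 0 + 0i, c = -0.5886 + -1.5000i
Iter 1: z = -0.5886 + -1.5000i, |z|^2 = 2.5964
Iter 2: z = -2.4922 + 0.2657i, |z|^2 = 6.2814
Escaped at iteration 2

Answer: 2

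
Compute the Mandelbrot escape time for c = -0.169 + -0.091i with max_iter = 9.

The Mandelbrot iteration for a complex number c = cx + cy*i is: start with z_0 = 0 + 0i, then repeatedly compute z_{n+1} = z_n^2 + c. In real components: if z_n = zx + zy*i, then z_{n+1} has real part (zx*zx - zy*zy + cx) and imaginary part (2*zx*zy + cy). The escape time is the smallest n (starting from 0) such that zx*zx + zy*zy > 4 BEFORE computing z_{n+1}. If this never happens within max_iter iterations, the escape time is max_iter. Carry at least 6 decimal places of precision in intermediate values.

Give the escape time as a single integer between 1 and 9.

Answer: 9

Derivation:
z_0 = 0 + 0i, c = -0.1690 + -0.0910i
Iter 1: z = -0.1690 + -0.0910i, |z|^2 = 0.0368
Iter 2: z = -0.1487 + -0.0602i, |z|^2 = 0.0257
Iter 3: z = -0.1505 + -0.0731i, |z|^2 = 0.0280
Iter 4: z = -0.1517 + -0.0690i, |z|^2 = 0.0278
Iter 5: z = -0.1508 + -0.0701i, |z|^2 = 0.0276
Iter 6: z = -0.1512 + -0.0699i, |z|^2 = 0.0277
Iter 7: z = -0.1510 + -0.0699i, |z|^2 = 0.0277
Iter 8: z = -0.1511 + -0.0699i, |z|^2 = 0.0277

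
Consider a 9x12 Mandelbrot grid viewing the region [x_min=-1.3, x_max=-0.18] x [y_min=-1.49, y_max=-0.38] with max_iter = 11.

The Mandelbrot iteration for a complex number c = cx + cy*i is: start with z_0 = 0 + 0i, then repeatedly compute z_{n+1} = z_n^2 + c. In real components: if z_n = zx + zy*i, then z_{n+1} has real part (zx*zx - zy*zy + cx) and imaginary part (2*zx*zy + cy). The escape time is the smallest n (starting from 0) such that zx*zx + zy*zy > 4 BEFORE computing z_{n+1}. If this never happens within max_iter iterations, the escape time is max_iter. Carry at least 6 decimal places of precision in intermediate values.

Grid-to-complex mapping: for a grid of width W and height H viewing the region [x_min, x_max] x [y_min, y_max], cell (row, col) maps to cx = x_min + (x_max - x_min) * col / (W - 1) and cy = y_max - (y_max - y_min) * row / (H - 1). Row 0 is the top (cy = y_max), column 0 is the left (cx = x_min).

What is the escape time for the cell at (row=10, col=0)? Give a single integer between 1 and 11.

z_0 = 0 + 0i, c = -1.3000 + -1.3891i
Iter 1: z = -1.3000 + -1.3891i, |z|^2 = 3.6196
Iter 2: z = -1.5396 + 2.2225i, |z|^2 = 7.3100
Escaped at iteration 2

Answer: 2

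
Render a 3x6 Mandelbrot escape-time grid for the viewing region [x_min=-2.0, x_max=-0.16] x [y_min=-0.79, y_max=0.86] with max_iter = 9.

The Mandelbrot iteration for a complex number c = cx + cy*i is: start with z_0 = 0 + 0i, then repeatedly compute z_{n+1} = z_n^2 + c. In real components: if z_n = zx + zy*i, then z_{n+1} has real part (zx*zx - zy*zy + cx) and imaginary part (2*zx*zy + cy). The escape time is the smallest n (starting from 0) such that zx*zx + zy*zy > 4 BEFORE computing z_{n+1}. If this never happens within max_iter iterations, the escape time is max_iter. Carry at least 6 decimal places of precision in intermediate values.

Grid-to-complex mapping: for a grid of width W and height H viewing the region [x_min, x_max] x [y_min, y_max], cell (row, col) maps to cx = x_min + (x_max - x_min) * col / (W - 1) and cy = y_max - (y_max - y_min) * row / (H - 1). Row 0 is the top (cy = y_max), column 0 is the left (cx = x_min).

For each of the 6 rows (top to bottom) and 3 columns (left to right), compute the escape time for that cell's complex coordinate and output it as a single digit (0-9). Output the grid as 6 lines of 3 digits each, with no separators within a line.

Answer: 139
159
199
199
159
139

Derivation:
(row=0, col=0): c = -2.0000 + 0.8600i → escape time 1
(row=0, col=1): c = -1.0800 + 0.8600i → escape time 3
(row=0, col=2): c = -0.1600 + 0.8600i → escape time 9
(row=1, col=0): c = -2.0000 + 0.5300i → escape time 1
(row=1, col=1): c = -1.0800 + 0.5300i → escape time 5
(row=1, col=2): c = -0.1600 + 0.5300i → escape time 9
(row=2, col=0): c = -2.0000 + 0.2000i → escape time 1
(row=2, col=1): c = -1.0800 + 0.2000i → escape time 9
(row=2, col=2): c = -0.1600 + 0.2000i → escape time 9
(row=3, col=0): c = -2.0000 + -0.1300i → escape time 1
(row=3, col=1): c = -1.0800 + -0.1300i → escape time 9
(row=3, col=2): c = -0.1600 + -0.1300i → escape time 9
(row=4, col=0): c = -2.0000 + -0.4600i → escape time 1
(row=4, col=1): c = -1.0800 + -0.4600i → escape time 5
(row=4, col=2): c = -0.1600 + -0.4600i → escape time 9
(row=5, col=0): c = -2.0000 + -0.7900i → escape time 1
(row=5, col=1): c = -1.0800 + -0.7900i → escape time 3
(row=5, col=2): c = -0.1600 + -0.7900i → escape time 9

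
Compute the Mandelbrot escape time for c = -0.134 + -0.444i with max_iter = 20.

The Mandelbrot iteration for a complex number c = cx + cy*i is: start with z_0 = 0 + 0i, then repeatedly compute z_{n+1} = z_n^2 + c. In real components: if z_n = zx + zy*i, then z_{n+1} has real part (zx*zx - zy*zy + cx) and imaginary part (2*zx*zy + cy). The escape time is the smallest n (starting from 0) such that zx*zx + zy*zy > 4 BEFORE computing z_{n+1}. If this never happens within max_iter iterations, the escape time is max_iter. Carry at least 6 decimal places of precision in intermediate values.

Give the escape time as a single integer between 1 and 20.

z_0 = 0 + 0i, c = -0.1340 + -0.4440i
Iter 1: z = -0.1340 + -0.4440i, |z|^2 = 0.2151
Iter 2: z = -0.3132 + -0.3250i, |z|^2 = 0.2037
Iter 3: z = -0.1415 + -0.2404i, |z|^2 = 0.0778
Iter 4: z = -0.1718 + -0.3759i, |z|^2 = 0.1708
Iter 5: z = -0.2458 + -0.3149i, |z|^2 = 0.1596
Iter 6: z = -0.1727 + -0.2892i, |z|^2 = 0.1135
Iter 7: z = -0.1878 + -0.3441i, |z|^2 = 0.1537
Iter 8: z = -0.2171 + -0.3147i, |z|^2 = 0.1462
Iter 9: z = -0.1859 + -0.3073i, |z|^2 = 0.1290
Iter 10: z = -0.1939 + -0.3297i, |z|^2 = 0.1463
Iter 11: z = -0.2051 + -0.3161i, |z|^2 = 0.1420
Iter 12: z = -0.1919 + -0.3143i, |z|^2 = 0.1356
Iter 13: z = -0.1960 + -0.3234i, |z|^2 = 0.1430
Iter 14: z = -0.2002 + -0.3173i, |z|^2 = 0.1407
Iter 15: z = -0.1946 + -0.3170i, |z|^2 = 0.1383
Iter 16: z = -0.1966 + -0.3206i, |z|^2 = 0.1415
Iter 17: z = -0.1982 + -0.3179i, |z|^2 = 0.1403
Iter 18: z = -0.1958 + -0.3180i, |z|^2 = 0.1395
Iter 19: z = -0.1968 + -0.3195i, |z|^2 = 0.1408

Answer: 20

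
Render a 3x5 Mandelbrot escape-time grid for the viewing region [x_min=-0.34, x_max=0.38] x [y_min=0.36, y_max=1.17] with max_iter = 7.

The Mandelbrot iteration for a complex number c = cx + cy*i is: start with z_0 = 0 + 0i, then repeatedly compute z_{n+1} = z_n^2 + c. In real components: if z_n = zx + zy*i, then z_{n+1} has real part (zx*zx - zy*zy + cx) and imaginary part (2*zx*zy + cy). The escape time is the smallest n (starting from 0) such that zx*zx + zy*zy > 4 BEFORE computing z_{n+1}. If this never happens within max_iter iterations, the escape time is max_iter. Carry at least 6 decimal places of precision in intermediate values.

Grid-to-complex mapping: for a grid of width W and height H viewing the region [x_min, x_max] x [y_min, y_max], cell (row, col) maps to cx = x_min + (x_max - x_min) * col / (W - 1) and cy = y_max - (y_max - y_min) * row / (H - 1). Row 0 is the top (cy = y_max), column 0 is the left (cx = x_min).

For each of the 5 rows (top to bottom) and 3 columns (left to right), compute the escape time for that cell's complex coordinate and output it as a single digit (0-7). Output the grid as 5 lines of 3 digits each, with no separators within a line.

Answer: 332
563
774
777
777

Derivation:
(row=0, col=0): c = -0.3400 + 1.1700i → escape time 3
(row=0, col=1): c = 0.0200 + 1.1700i → escape time 3
(row=0, col=2): c = 0.3800 + 1.1700i → escape time 2
(row=1, col=0): c = -0.3400 + 0.9675i → escape time 5
(row=1, col=1): c = 0.0200 + 0.9675i → escape time 6
(row=1, col=2): c = 0.3800 + 0.9675i → escape time 3
(row=2, col=0): c = -0.3400 + 0.7650i → escape time 7
(row=2, col=1): c = 0.0200 + 0.7650i → escape time 7
(row=2, col=2): c = 0.3800 + 0.7650i → escape time 4
(row=3, col=0): c = -0.3400 + 0.5625i → escape time 7
(row=3, col=1): c = 0.0200 + 0.5625i → escape time 7
(row=3, col=2): c = 0.3800 + 0.5625i → escape time 7
(row=4, col=0): c = -0.3400 + 0.3600i → escape time 7
(row=4, col=1): c = 0.0200 + 0.3600i → escape time 7
(row=4, col=2): c = 0.3800 + 0.3600i → escape time 7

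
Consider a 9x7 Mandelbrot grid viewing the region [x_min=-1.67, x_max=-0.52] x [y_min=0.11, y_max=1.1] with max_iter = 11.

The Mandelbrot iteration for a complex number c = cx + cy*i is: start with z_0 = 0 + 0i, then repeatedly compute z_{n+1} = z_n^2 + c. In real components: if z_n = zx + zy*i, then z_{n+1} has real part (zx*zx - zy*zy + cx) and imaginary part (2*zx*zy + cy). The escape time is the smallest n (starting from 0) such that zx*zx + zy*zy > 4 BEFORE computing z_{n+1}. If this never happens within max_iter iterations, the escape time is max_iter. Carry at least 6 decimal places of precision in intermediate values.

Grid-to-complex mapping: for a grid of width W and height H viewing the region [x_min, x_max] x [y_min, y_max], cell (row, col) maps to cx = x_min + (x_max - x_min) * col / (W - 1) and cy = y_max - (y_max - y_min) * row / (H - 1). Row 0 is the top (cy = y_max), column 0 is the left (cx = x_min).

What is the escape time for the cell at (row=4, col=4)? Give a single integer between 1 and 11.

Answer: 6

Derivation:
z_0 = 0 + 0i, c = -1.0950 + 0.4400i
Iter 1: z = -1.0950 + 0.4400i, |z|^2 = 1.3926
Iter 2: z = -0.0896 + -0.5236i, |z|^2 = 0.2822
Iter 3: z = -1.3611 + 0.5338i, |z|^2 = 2.1376
Iter 4: z = 0.4727 + -1.0132i, |z|^2 = 1.2500
Iter 5: z = -1.8980 + -0.5179i, |z|^2 = 3.8706
Iter 6: z = 2.2392 + 2.4060i, |z|^2 = 10.8027
Escaped at iteration 6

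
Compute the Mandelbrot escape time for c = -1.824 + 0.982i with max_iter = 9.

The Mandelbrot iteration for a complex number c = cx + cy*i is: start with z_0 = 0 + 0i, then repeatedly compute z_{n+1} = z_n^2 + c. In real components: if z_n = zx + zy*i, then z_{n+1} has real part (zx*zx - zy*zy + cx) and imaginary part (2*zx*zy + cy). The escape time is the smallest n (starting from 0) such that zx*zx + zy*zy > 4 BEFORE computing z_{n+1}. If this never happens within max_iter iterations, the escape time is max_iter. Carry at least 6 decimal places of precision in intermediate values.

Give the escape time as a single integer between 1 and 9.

Answer: 1

Derivation:
z_0 = 0 + 0i, c = -1.8240 + 0.9820i
Iter 1: z = -1.8240 + 0.9820i, |z|^2 = 4.2913
Escaped at iteration 1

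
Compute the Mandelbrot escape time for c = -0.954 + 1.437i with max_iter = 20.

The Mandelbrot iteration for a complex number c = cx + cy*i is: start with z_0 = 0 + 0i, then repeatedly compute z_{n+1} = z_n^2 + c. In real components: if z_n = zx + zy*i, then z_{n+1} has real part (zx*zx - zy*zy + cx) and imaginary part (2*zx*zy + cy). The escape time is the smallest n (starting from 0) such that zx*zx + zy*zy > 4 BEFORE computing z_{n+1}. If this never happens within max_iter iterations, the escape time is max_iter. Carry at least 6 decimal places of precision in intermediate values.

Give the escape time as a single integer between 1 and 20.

Answer: 2

Derivation:
z_0 = 0 + 0i, c = -0.9540 + 1.4370i
Iter 1: z = -0.9540 + 1.4370i, |z|^2 = 2.9751
Iter 2: z = -2.1089 + -1.3048i, |z|^2 = 6.1498
Escaped at iteration 2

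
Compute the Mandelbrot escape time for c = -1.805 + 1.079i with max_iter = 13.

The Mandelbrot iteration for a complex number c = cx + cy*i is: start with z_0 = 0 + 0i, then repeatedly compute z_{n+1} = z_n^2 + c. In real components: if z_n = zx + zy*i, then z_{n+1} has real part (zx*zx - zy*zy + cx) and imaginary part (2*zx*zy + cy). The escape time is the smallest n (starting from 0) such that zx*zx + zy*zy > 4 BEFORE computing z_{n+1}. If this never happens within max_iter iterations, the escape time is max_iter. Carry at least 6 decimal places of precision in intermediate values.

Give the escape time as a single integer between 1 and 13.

Answer: 1

Derivation:
z_0 = 0 + 0i, c = -1.8050 + 1.0790i
Iter 1: z = -1.8050 + 1.0790i, |z|^2 = 4.4223
Escaped at iteration 1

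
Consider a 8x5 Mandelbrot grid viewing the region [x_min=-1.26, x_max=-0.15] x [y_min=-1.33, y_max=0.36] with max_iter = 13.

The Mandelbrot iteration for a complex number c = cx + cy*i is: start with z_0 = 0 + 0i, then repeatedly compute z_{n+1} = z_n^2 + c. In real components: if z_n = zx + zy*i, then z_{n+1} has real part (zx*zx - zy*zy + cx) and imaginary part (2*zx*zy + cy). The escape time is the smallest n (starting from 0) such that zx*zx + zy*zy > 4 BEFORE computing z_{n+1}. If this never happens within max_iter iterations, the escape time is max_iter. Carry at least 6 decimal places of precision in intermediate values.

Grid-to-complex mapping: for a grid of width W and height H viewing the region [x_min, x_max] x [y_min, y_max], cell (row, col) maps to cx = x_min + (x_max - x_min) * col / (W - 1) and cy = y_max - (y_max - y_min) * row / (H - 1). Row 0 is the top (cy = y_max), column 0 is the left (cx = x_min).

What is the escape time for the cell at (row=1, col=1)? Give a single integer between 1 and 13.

Answer: 13

Derivation:
z_0 = 0 + 0i, c = -1.1014 + -0.0625i
Iter 1: z = -1.1014 + -0.0625i, |z|^2 = 1.2171
Iter 2: z = 0.1078 + 0.0752i, |z|^2 = 0.0173
Iter 3: z = -1.0955 + -0.0463i, |z|^2 = 1.2022
Iter 4: z = 0.0965 + 0.0389i, |z|^2 = 0.0108
Iter 5: z = -1.0936 + -0.0550i, |z|^2 = 1.1991
Iter 6: z = 0.0916 + 0.0578i, |z|^2 = 0.0117
Iter 7: z = -1.0964 + -0.0519i, |z|^2 = 1.2047
Iter 8: z = 0.0979 + 0.0513i, |z|^2 = 0.0122
Iter 9: z = -1.0945 + -0.0524i, |z|^2 = 1.2006
Iter 10: z = 0.0937 + 0.0523i, |z|^2 = 0.0115
Iter 11: z = -1.0954 + -0.0527i, |z|^2 = 1.2026
Iter 12: z = 0.0957 + 0.0530i, |z|^2 = 0.0120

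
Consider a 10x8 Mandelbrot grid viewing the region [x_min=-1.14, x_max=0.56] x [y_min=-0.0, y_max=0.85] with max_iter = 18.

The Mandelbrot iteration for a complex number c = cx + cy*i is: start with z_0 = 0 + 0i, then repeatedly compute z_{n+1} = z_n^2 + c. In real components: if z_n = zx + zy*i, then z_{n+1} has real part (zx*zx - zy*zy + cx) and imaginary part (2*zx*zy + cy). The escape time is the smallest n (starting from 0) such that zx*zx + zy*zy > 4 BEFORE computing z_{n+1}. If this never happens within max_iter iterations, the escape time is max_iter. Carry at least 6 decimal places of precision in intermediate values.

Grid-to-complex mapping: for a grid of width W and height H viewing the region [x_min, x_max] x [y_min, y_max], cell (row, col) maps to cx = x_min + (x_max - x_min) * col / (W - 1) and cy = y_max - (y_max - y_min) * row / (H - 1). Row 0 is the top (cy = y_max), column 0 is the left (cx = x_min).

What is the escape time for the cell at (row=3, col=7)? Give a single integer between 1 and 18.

Answer: 18

Derivation:
z_0 = 0 + 0i, c = 0.1822 + 0.4857i
Iter 1: z = 0.1822 + 0.4857i, |z|^2 = 0.2691
Iter 2: z = -0.0205 + 0.6627i, |z|^2 = 0.4396
Iter 3: z = -0.2566 + 0.4586i, |z|^2 = 0.2761
Iter 4: z = 0.0378 + 0.2504i, |z|^2 = 0.0641
Iter 5: z = 0.1209 + 0.5046i, |z|^2 = 0.2693
Iter 6: z = -0.0578 + 0.6078i, |z|^2 = 0.3727
Iter 7: z = -0.1838 + 0.4154i, |z|^2 = 0.2064
Iter 8: z = 0.0434 + 0.3330i, |z|^2 = 0.1128
Iter 9: z = 0.0732 + 0.5146i, |z|^2 = 0.2702
Iter 10: z = -0.0773 + 0.5611i, |z|^2 = 0.3208
Iter 11: z = -0.1266 + 0.3990i, |z|^2 = 0.1753
Iter 12: z = 0.0390 + 0.3847i, |z|^2 = 0.1495
Iter 13: z = 0.0358 + 0.5158i, |z|^2 = 0.2673
Iter 14: z = -0.0825 + 0.5226i, |z|^2 = 0.2799
Iter 15: z = -0.0841 + 0.3995i, |z|^2 = 0.1667
Iter 16: z = 0.0297 + 0.4185i, |z|^2 = 0.1760
Iter 17: z = 0.0080 + 0.5106i, |z|^2 = 0.2608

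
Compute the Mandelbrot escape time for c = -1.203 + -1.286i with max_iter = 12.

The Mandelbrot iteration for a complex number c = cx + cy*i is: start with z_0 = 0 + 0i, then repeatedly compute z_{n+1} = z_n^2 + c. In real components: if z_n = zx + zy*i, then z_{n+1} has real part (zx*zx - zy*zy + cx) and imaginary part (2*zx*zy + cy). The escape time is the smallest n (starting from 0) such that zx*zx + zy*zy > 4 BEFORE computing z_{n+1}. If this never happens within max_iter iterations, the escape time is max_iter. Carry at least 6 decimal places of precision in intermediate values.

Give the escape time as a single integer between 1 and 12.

Answer: 2

Derivation:
z_0 = 0 + 0i, c = -1.2030 + -1.2860i
Iter 1: z = -1.2030 + -1.2860i, |z|^2 = 3.1010
Iter 2: z = -1.4096 + 1.8081i, |z|^2 = 5.2562
Escaped at iteration 2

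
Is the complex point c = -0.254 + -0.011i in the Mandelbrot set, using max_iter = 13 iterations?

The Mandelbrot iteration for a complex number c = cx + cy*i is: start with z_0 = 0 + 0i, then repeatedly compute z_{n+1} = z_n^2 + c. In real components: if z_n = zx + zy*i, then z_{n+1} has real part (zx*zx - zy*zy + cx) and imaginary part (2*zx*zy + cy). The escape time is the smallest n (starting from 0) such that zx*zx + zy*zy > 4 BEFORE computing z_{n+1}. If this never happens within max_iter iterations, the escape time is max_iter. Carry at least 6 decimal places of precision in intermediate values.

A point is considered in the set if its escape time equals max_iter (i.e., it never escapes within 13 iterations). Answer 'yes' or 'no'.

z_0 = 0 + 0i, c = -0.2540 + -0.0110i
Iter 1: z = -0.2540 + -0.0110i, |z|^2 = 0.0646
Iter 2: z = -0.1896 + -0.0054i, |z|^2 = 0.0360
Iter 3: z = -0.2181 + -0.0089i, |z|^2 = 0.0476
Iter 4: z = -0.2065 + -0.0071i, |z|^2 = 0.0427
Iter 5: z = -0.2114 + -0.0081i, |z|^2 = 0.0448
Iter 6: z = -0.2094 + -0.0076i, |z|^2 = 0.0439
Iter 7: z = -0.2102 + -0.0078i, |z|^2 = 0.0443
Iter 8: z = -0.2099 + -0.0077i, |z|^2 = 0.0441
Iter 9: z = -0.2100 + -0.0078i, |z|^2 = 0.0442
Iter 10: z = -0.2100 + -0.0077i, |z|^2 = 0.0441
Iter 11: z = -0.2100 + -0.0078i, |z|^2 = 0.0442
Iter 12: z = -0.2100 + -0.0077i, |z|^2 = 0.0441
Did not escape in 13 iterations → in set

Answer: yes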